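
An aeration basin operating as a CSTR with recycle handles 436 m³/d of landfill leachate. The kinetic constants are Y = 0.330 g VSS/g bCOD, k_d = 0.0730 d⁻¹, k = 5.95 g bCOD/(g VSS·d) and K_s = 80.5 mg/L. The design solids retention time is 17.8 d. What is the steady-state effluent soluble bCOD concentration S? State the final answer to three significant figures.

S ≈ 5.67 mg/L

For a completely mixed reactor with recycle the Lawrence–McCarty relation gives S = K_s·(1 + k_d·θ_c) / [θ_c·(Y·k − k_d) − 1] = 80.5 × (1 + 0.0730 × 17.8) / [17.8 × (0.330 × 5.95 − 0.0730) − 1] = 185.1 / 32.65 = 5.669 mg/L.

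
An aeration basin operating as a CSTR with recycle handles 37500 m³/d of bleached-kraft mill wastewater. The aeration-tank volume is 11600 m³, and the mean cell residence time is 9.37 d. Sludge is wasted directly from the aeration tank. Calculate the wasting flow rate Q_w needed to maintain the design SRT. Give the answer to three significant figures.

With mixed-liquor wasting, θ_c = V/Q_w, so Q_w = V/θ_c = 11600/9.37 = 1238 m³/d.

Q_w ≈ 1240 m³/d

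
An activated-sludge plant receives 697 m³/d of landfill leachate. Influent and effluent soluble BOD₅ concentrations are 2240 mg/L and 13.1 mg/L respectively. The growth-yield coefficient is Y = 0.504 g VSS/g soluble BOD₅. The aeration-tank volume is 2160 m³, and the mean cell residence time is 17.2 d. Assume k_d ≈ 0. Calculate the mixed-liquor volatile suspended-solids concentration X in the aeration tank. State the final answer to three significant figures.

X ≈ 6230 mg/L

X = Y·Q·ΔS·θ_c / V = 0.504 × 697 × (2240 − 13.1) × 17.2 / 2160 = 6229 mg/L.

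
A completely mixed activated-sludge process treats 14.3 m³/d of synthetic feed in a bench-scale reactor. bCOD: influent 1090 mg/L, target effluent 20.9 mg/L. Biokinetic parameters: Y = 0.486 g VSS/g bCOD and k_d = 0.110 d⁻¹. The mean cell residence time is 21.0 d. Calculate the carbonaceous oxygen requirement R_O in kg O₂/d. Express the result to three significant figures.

Y_obs = Y / (1 + k_d θ_c) = 0.486 / (1 + 0.110 × 21.0) = 0.486 / 3.310 = 0.1468.
ΔS = 1090 − 20.9 = 1069 mg/L, so the substrate removal rate is 14.3 × 1069/1000 = 15.29 kg bCOD/d.
P_X = Y_obs·Q·(S₀ − S) = 0.1468 × 15.29 = 2.245 kg VSS/d.
Carbonaceous O₂ demand = substrate oxidised − cell-mass equivalent = 15.29 − 1.42 × 2.245 = 12.10 kg O₂/d.

R_O ≈ 12.1 kg O₂/d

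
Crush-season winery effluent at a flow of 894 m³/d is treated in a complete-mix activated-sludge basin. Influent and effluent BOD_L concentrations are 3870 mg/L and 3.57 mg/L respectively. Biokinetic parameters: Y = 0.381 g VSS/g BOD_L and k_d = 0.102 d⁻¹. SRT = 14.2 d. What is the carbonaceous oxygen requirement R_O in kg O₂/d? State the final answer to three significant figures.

Correct the yield for decay: Y_obs = Y/(1 + k_d θ_c) = 0.381 / (1 + 0.102 × 14.2) = 0.381 / 2.448 = 0.1556.
Substrate removed = Q·(S₀ − S) = 894 m³/d × (3870 − 3.57) g/m³ = 3.46×10^6 g/d = 3457 kg/d.
P_X = Y_obs·Q·(S₀ − S) = 0.1556 × 3457 = 537.9 kg VSS/d.
R_O = Q·ΔS − 1.42 P_X = 3457 − 763.8 = 2693 kg O₂/d.

R_O ≈ 2690 kg O₂/d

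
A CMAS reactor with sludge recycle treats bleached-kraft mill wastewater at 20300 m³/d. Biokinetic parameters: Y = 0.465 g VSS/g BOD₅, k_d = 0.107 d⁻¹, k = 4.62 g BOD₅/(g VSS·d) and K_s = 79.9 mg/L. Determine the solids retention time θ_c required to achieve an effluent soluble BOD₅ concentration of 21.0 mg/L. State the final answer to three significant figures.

Specific growth rate at S = 21.0 mg/L: μ = YkS/(K_s+S) = 0.465·4.62·21.0/(79.9+21.0) = 0.4471 d⁻¹.
1/θ_c = 0.4471 − 0.107 = 0.3401 d⁻¹, so θ_c = 2.940 d.

θ_c ≈ 2.94 d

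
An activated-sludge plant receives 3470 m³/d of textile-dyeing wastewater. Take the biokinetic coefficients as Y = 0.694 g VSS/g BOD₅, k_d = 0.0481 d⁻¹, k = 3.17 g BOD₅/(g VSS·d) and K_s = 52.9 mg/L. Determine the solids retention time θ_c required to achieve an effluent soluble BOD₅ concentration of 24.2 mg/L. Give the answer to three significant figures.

θ_c ≈ 1.56 d

Specific growth rate at S = 24.2 mg/L: μ = YkS/(K_s+S) = 0.694·3.17·24.2/(52.9+24.2) = 0.6905 d⁻¹.
Then 1/θ_c = μ − k_d = 0.6905 − 0.0481 = 0.6424 d⁻¹, giving θ_c = 1.557 d.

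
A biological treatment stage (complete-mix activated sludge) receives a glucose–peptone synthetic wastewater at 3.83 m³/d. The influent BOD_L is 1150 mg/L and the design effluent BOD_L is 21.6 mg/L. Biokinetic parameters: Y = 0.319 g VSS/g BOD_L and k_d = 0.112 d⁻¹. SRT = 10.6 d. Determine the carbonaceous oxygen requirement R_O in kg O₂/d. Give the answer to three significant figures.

Correct the yield for decay: Y_obs = Y/(1 + k_d θ_c) = 0.319 / (1 + 0.112 × 10.6) = 0.319 / 2.187 = 0.1458.
Mass of BOD_L removed per day: Q(S₀ − S) = 3.83 × 1128 g/m³ = 4.322 kg/d.
Net sludge production P_X = 0.1458 × 4.322 = 0.6303 kg VSS/d.
Carbonaceous O₂ demand = substrate oxidised − cell-mass equivalent = 4.322 − 1.42 × 0.6303 = 3.427 kg O₂/d.

R_O ≈ 3.43 kg O₂/d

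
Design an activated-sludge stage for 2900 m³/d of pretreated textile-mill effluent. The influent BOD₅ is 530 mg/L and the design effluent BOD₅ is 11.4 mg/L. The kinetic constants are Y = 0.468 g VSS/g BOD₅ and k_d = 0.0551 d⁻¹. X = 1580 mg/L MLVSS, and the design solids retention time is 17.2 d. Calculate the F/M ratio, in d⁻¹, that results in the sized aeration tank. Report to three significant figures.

From the SRT design equation V = Y Q (S₀−S) θ_c / [X (1 + k_d θ_c)] = 0.468 × 2900 × (530 − 11.4) × 17.2 / [1580 × (1 + 0.0551 × 17.2)] = 1.21×10^7 / 3077 = 3934 m³.
F/M = applied load / biomass = Q·S₀/(V·X) = 2900 × 530 / (3934 × 1580) = 0.2473 d⁻¹.

F/M ≈ 0.247 d⁻¹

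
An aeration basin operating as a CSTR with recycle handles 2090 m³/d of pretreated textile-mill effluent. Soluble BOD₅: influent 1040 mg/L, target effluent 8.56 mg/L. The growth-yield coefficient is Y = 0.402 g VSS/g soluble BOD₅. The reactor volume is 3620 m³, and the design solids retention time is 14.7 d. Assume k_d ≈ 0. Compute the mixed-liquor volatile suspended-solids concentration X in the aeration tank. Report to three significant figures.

X ≈ 3520 mg/L

X = Y·Q·ΔS·θ_c / V = 0.402 × 2090 × (1040 − 8.56) × 14.7 / 3620 = 3519 mg/L.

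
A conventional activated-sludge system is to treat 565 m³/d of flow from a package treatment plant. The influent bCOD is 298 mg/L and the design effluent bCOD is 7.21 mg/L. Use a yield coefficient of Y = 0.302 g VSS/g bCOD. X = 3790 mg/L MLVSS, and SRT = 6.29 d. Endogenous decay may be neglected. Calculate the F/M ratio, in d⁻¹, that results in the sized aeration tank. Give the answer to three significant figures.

F/M ≈ 0.539 d⁻¹

Biomass mass balance (decay neglected): V·X = Y·Q·(S₀ − S)·θ_c, so V = 0.302 × 565 × (298 − 7.21) × 6.29 / 3790 = 82.35 m³.
F/M = Q·S₀ / (V·X) = 565 × 298 / (82.35 × 3790) = 0.5395 g bCOD·(g VSS·d)⁻¹.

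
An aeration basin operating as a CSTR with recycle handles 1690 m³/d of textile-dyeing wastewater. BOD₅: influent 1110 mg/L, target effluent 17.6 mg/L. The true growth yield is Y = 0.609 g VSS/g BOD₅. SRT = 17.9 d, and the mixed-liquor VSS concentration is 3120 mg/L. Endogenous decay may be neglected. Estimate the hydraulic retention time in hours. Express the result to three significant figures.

With k_d = 0 the design equation reduces to V = Y Q (S₀−S) θ_c / X = 0.609 × 1690 × (1110 − 17.6) × 17.9 / 3120 = 6450 m³.
Hydraulic retention time τ = V/Q = 6450 / 1690 = 3.817 d = 91.60 h.

τ ≈ 91.6 h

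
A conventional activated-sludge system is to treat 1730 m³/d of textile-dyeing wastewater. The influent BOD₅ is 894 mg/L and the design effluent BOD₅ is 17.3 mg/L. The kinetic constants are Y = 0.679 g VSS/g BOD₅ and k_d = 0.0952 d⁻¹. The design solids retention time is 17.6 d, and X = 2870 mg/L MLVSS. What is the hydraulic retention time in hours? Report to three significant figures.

τ ≈ 32.7 h

From the SRT design equation V = Y Q (S₀−S) θ_c / [X (1 + k_d θ_c)] = 0.679 × 1730 × (894 − 17.3) × 17.6 / [2870 × (1 + 0.0952 × 17.6)] = 1.81×10^7 / 7679 = 2360 m³.
Hydraulic retention time τ = V/Q = 2360 / 1730 = 1.364 d = 32.75 h.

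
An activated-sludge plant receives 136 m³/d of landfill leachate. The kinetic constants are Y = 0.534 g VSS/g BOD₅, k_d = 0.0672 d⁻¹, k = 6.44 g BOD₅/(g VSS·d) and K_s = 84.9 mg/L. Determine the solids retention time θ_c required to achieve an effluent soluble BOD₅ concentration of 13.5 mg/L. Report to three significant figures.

From 1/θ_c = Y·k·S/(K_s + S) − k_d: Y·k·S/(K_s+S) = 0.534 × 6.44 × 13.5 / (84.9 + 13.5) = 0.4718 d⁻¹.
1/θ_c = 0.4718 − 0.0672 = 0.4046 d⁻¹, so θ_c = 2.472 d.

θ_c ≈ 2.47 d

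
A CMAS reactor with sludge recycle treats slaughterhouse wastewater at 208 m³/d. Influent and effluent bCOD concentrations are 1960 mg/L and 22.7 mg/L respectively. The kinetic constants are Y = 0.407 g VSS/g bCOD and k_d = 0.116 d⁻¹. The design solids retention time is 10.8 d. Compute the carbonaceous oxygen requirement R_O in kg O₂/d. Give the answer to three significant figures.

R_O ≈ 300 kg O₂/d

Y_obs = Y / (1 + k_d θ_c) = 0.407 / (1 + 0.116 × 10.8) = 0.407 / 2.253 = 0.1807.
Q·(S₀ − S) = 208 × (1960 − 22.7) × 10⁻³ = 403.0 kg/d removed.
P_X = Y_obs·Q·(S₀ − S) = 0.1807 × 403.0 = 72.80 kg VSS/d.
Carbonaceous O₂ demand = substrate oxidised − cell-mass equivalent = 403.0 − 1.42 × 72.80 = 299.6 kg O₂/d.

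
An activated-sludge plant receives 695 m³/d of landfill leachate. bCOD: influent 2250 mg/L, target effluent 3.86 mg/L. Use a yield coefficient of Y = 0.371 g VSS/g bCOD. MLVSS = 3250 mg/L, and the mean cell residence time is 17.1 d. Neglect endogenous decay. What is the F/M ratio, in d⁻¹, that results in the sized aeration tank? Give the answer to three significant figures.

With k_d = 0 the design equation reduces to V = Y Q (S₀−S) θ_c / X = 0.371 × 695 × (2250 − 3.86) × 17.1 / 3250 = 3047 m³.
F/M = applied load / biomass = Q·S₀/(V·X) = 695 × 2250 / (3047 × 3250) = 0.1579 d⁻¹.

F/M ≈ 0.158 d⁻¹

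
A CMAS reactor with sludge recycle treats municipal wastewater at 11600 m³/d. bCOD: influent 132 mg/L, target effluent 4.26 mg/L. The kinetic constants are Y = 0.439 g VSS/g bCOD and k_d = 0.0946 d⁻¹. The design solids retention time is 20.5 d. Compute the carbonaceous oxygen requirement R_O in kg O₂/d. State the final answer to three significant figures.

R_O ≈ 1170 kg O₂/d

Y_obs = Y / (1 + k_d θ_c) = 0.439 / (1 + 0.0946 × 20.5) = 0.439 / 2.939 = 0.1494.
Mass of bCOD removed per day: Q(S₀ − S) = 11600 × 127.7 g/m³ = 1482 kg/d.
Biomass synthesised: P_X = Y_obs × 1482 = 221.3 kg VSS/d.
R_O = Q·ΔS − 1.42 P_X = 1482 − 314.3 = 1168 kg O₂/d.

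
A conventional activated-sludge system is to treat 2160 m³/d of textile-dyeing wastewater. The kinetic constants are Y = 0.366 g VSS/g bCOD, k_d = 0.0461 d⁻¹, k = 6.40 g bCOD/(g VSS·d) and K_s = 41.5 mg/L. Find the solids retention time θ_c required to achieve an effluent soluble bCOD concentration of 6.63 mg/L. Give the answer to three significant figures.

At the target effluent, Y k S/(K_s+S) = 0.366×6.40×6.63/48.13 = 0.3227 d⁻¹.
Then 1/θ_c = μ − k_d = 0.3227 − 0.0461 = 0.2766 d⁻¹, giving θ_c = 3.616 d.

θ_c ≈ 3.62 d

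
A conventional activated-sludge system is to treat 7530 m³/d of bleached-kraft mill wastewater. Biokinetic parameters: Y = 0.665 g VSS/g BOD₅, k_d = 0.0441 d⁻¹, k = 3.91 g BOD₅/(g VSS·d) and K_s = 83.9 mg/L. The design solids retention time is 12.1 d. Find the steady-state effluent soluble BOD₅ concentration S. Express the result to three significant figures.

Effluent substrate depends only on kinetics and SRT: S = K_s(1 + k_d θ_c) / [θ_c(Yk − k_d) − 1] = 83.9 × (1 + 0.0441 × 12.1) / [12.1 × (0.665 × 3.91 − 0.0441) − 1] = 128.7 / 29.93 = 4.299 mg/L.

S ≈ 4.30 mg/L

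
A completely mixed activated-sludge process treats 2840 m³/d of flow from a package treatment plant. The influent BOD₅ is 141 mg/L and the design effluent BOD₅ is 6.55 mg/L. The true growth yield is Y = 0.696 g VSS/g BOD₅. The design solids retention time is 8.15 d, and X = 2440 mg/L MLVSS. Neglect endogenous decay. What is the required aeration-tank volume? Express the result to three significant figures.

Biomass mass balance (decay neglected): V·X = Y·Q·(S₀ − S)·θ_c, so V = 0.696 × 2840 × (141 − 6.55) × 8.15 / 2440 = 887.7 m³.

V ≈ 888 m³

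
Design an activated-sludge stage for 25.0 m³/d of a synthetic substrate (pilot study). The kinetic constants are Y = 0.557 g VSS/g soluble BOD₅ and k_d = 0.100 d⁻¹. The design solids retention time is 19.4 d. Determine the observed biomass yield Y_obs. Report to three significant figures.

Correct the yield for decay: Y_obs = Y/(1 + k_d θ_c) = 0.557 / (1 + 0.100 × 19.4) = 0.557 / 2.940 = 0.1895.

Y_obs ≈ 0.189 g VSS/g soluble BOD₅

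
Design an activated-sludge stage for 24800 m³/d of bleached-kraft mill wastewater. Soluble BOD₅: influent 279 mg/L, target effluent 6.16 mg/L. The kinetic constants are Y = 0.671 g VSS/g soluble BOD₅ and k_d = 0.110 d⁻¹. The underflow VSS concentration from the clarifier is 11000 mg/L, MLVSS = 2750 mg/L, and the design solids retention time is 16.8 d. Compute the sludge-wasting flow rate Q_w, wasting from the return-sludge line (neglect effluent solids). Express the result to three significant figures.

Q_w ≈ 145 m³/d

Steady-state biomass mass balance: V·X·(1 + k_d·θ_c) = Y·Q·(S₀ − S)·θ_c, so V = 0.671 × 24800 × (279 − 6.16) × 16.8 / [2750 × (1 + 0.110 × 16.8)] = 7.63×10^7 / 7832 = 9739 m³.
θ_c = V·X/(Q_w·X_r) when wasting from the recycle, so Q_w = V·X/(θ_c·X_r) = 9739 × 2750 / (16.8 × 11000) = 144.9 m³/d.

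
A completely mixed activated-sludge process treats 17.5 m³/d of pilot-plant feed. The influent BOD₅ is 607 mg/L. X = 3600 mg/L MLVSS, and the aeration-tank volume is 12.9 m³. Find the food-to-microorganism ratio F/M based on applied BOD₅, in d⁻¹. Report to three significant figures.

F/M ≈ 0.229 d⁻¹

F/M = applied load / biomass = Q·S₀/(V·X) = 17.5 × 607 / (12.90 × 3600) = 0.2287 d⁻¹.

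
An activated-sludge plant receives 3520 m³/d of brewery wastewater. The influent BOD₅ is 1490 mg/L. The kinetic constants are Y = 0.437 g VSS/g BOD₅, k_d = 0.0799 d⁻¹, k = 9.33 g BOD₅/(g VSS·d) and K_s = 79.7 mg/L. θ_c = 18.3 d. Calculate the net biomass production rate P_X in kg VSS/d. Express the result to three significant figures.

From the Monod/SRT balance for a CMAS, S = K_s·(1+k_d θ_c)/[θ_c·(Y k − k_d) − 1] = 79.7 × (1 + 0.0799 × 18.3) / [18.3 × (0.437 × 9.33 − 0.0799) − 1] = 196.2 / 72.15 = 2.720 mg/L.
Correct the yield for decay: Y_obs = Y/(1 + k_d θ_c) = 0.437 / (1 + 0.0799 × 18.3) = 0.437 / 2.462 = 0.1775.
ΔS = 1490 − 2.72 = 1487 mg/L, so the substrate removal rate is 3520 × 1487/1000 = 5235 kg BOD₅/d.
Net biomass production P_X = Y_obs × Q·(S₀ − S) = 0.1775 × 5235 = 929.2 kg VSS/d.

P_X ≈ 929 kg VSS/d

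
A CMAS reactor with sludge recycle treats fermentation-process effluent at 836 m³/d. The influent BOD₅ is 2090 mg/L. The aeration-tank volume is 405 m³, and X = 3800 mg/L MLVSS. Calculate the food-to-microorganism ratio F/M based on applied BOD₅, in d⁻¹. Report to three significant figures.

Food-to-microorganism ratio F/M = Q S₀ / (V X) = 836 × 2090 / (405.0 × 3800) = 1.135 d⁻¹.

F/M ≈ 1.14 d⁻¹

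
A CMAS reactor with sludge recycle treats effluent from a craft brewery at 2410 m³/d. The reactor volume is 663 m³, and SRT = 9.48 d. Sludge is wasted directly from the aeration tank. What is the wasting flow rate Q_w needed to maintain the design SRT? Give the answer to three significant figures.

Q_w ≈ 69.9 m³/d

Wasting from the aeration tank: Q_w = V / θ_c = 663.0 / 9.48 = 69.94 m³/d.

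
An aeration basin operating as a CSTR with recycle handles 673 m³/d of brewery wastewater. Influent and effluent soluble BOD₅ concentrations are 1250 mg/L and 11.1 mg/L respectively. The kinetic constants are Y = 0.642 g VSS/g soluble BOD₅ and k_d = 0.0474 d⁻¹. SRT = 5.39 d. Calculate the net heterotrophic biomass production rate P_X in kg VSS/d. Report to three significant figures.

The observed yield is Y_obs = Y/(1 + k_d·θ_c) = 0.642 / (1 + 0.0474 × 5.39) = 0.642 / 1.255 = 0.5114 g VSS per g soluble BOD₅ removed.
Substrate removed = Q·(S₀ − S) = 673 m³/d × (1250 − 11.1) g/m³ = 8.34×10^5 g/d = 833.8 kg/d.
So the net sludge growth is P_X = 0.5114 × 833.8 = 426.4 kg VSS/d.

P_X ≈ 426 kg VSS/d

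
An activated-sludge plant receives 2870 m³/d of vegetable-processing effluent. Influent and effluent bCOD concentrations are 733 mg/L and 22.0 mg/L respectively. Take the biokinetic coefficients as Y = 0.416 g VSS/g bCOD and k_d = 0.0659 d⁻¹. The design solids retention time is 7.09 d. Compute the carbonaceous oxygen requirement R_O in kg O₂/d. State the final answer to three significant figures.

R_O ≈ 1220 kg O₂/d

The observed yield is Y_obs = Y/(1 + k_d·θ_c) = 0.416 / (1 + 0.0659 × 7.09) = 0.416 / 1.467 = 0.2835 g VSS per g bCOD removed.
ΔS = 733 − 22.0 = 711.0 mg/L, so the substrate removal rate is 2870 × 711.0/1000 = 2041 kg bCOD/d.
Net sludge production P_X = 0.2835 × 2041 = 578.6 kg VSS/d.
R_O = Q·(S₀ − S) − 1.42·P_X = 2041 − 1.42 × 578.6 = 1219 kg O₂/d.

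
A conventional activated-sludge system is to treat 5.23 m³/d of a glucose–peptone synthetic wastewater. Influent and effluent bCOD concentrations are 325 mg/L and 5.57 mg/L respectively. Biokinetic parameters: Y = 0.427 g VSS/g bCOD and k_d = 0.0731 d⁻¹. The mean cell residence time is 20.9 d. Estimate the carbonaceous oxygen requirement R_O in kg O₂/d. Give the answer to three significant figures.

Y_obs = Y / (1 + k_d θ_c) = 0.427 / (1 + 0.0731 × 20.9) = 0.427 / 2.528 = 0.1689.
Q·(S₀ − S) = 5.23 × (325 − 5.57) × 10⁻³ = 1.671 kg/d removed.
Biomass synthesised: P_X = Y_obs × 1.671 = 0.2822 kg VSS/d.
R_O = Q·(S₀ − S) − 1.42·P_X = 1.671 − 1.42 × 0.2822 = 1.270 kg O₂/d.

R_O ≈ 1.27 kg O₂/d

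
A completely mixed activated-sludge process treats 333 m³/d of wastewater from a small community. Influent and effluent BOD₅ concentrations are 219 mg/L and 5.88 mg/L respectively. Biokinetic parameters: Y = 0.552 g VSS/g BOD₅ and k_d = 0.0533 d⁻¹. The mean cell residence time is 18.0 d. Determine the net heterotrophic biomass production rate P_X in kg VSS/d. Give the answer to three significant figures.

P_X ≈ 20.0 kg VSS/d

Y_obs = Y / (1 + k_d θ_c) = 0.552 / (1 + 0.0533 × 18.0) = 0.552 / 1.959 = 0.2817.
Mass of BOD₅ removed per day: Q(S₀ − S) = 333 × 213.1 g/m³ = 70.97 kg/d.
So the net sludge growth is P_X = 0.2817 × 70.97 = 19.99 kg VSS/d.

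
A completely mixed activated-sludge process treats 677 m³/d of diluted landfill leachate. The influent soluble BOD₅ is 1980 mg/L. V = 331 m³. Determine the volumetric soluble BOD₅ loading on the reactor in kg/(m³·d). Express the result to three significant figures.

Applied soluble BOD₅ load per unit volume = Q·S₀/V = (677 × 1980/1000)/331.0 = 4.050 kg soluble BOD₅·m⁻³·d⁻¹.

L_v ≈ 4.05 kg soluble BOD₅/(m³·d)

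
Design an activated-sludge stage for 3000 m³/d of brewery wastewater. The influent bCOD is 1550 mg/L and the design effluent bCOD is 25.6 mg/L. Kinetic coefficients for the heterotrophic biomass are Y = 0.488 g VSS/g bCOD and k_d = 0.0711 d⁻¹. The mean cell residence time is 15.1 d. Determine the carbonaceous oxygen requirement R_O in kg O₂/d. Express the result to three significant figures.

R_O ≈ 3040 kg O₂/d

The observed yield is Y_obs = Y/(1 + k_d·θ_c) = 0.488 / (1 + 0.0711 × 15.1) = 0.488 / 2.074 = 0.2353 g VSS per g bCOD removed.
Substrate removed = Q·(S₀ − S) = 3000 m³/d × (1550 − 25.6) g/m³ = 4.57×10^6 g/d = 4573 kg/d.
Biomass synthesised: P_X = Y_obs × 4573 = 1076 kg VSS/d.
Carbonaceous O₂ demand = substrate oxidised − cell-mass equivalent = 4573 − 1.42 × 1076 = 3045 kg O₂/d.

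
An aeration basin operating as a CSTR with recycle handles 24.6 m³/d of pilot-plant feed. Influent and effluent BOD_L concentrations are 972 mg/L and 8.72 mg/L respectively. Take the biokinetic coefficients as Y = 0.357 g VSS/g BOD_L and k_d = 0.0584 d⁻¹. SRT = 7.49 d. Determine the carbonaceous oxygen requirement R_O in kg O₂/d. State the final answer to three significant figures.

R_O ≈ 15.3 kg O₂/d

The observed yield is Y_obs = Y/(1 + k_d·θ_c) = 0.357 / (1 + 0.0584 × 7.49) = 0.357 / 1.437 = 0.2484 g VSS per g BOD_L removed.
Substrate removed = Q·(S₀ − S) = 24.6 m³/d × (972 − 8.72) g/m³ = 2.37×10^4 g/d = 23.70 kg/d.
P_X = Y_obs·Q·(S₀ − S) = 0.2484 × 23.70 = 5.885 kg VSS/d.
R_O = Q·(S₀ − S) − 1.42·P_X = 23.70 − 1.42 × 5.885 = 15.34 kg O₂/d.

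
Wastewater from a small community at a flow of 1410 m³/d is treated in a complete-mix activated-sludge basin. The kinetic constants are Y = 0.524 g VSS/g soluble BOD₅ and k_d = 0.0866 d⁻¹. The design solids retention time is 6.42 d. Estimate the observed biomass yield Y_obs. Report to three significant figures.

Y_obs ≈ 0.337 g VSS/g soluble BOD₅

Observed yield with endogenous decay: Y_obs = Y / (1 + k_d·θ_c) = 0.524 / (1 + 0.0866 × 6.42) = 0.524 / 1.556 = 0.3368 g VSS/g soluble BOD₅.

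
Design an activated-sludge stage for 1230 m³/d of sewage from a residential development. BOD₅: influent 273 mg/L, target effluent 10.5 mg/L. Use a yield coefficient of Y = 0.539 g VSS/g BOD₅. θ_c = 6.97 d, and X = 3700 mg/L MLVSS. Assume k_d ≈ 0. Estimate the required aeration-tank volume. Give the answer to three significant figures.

V ≈ 328 m³

V·X = Y·Q·ΔS·θ_c gives V = 0.539 × 1230 × (273 − 10.5) × 6.97 / 3700 = 327.8 m³.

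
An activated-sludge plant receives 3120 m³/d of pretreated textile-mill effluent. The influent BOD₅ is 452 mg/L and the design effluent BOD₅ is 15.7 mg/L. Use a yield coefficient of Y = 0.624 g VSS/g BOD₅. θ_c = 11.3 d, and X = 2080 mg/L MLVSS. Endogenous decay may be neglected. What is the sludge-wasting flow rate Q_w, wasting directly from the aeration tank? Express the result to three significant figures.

Q_w ≈ 408 m³/d

With k_d = 0 the design equation reduces to V = Y Q (S₀−S) θ_c / X = 0.624 × 3120 × (452 − 15.7) × 11.3 / 2080 = 4615 m³.
Wasting from the aeration tank: Q_w = V / θ_c = 4615 / 11.3 = 408.4 m³/d.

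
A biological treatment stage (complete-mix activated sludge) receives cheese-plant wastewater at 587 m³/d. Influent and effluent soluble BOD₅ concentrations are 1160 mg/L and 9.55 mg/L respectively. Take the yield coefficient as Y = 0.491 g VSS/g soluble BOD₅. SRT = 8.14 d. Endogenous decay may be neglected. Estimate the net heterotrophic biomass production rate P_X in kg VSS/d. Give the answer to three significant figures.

P_X ≈ 332 kg VSS/d

Since k_d ≈ 0, Y_obs = Y = 0.491 g VSS/g soluble BOD₅.
Substrate removed = Q·(S₀ − S) = 587 m³/d × (1160 − 9.55) g/m³ = 6.75×10^5 g/d = 675.3 kg/d.
Net biomass production P_X = Y_obs × Q·(S₀ − S) = 0.4910 × 675.3 = 331.6 kg VSS/d.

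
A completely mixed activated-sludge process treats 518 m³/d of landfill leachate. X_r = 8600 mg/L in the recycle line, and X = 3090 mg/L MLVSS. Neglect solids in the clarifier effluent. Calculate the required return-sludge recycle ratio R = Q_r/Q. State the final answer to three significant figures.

Solids balance on the clarifier gives (1+R)X = R·X_r, so R = X/(X_r − X) = 3090 / (8600 − 3090) = 0.5608.

R ≈ 0.561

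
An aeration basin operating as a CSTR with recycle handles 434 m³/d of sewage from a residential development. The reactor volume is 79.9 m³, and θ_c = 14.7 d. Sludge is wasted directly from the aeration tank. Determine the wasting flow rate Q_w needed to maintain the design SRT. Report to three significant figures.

Q_w ≈ 5.44 m³/d

With mixed-liquor wasting, θ_c = V/Q_w, so Q_w = V/θ_c = 79.90/14.7 = 5.435 m³/d.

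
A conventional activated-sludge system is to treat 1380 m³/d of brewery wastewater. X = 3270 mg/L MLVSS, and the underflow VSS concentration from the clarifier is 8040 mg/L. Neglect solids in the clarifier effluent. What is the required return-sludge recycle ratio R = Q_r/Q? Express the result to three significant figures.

Mass balance around the secondary clarifier (neglecting effluent solids): R = X / (X_r − X) = 3270 / (8040 − 3270) = 0.6855.

R ≈ 0.686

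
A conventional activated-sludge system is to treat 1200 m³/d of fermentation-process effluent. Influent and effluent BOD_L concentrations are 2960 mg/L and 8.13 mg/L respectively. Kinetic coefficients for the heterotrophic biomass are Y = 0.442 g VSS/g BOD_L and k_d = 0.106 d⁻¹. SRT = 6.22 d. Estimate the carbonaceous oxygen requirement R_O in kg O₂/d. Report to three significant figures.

R_O ≈ 2200 kg O₂/d

Observed yield with endogenous decay: Y_obs = Y / (1 + k_d·θ_c) = 0.442 / (1 + 0.106 × 6.22) = 0.442 / 1.659 = 0.2664 g VSS/g BOD_L.
ΔS = 2960 − 8.13 = 2952 mg/L, so the substrate removal rate is 1200 × 2952/1000 = 3542 kg BOD_L/d.
Biomass synthesised: P_X = Y_obs × 3542 = 943.6 kg VSS/d.
R_O = Q·(S₀ − S) − 1.42·P_X = 3542 − 1.42 × 943.6 = 2202 kg O₂/d.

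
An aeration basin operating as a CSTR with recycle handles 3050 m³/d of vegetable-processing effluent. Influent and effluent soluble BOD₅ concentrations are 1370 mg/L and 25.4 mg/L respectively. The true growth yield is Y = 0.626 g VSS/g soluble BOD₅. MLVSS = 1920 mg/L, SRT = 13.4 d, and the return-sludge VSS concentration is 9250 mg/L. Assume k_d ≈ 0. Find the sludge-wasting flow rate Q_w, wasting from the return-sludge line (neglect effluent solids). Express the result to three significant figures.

V·X = Y·Q·ΔS·θ_c gives V = 0.626 × 3050 × (1370 − 25.4) × 13.4 / 1920 = 17917 m³.
θ_c = V·X/(Q_w·X_r) when wasting from the recycle, so Q_w = V·X/(θ_c·X_r) = 17917 × 1920 / (13.4 × 9250) = 277.5 m³/d.

Q_w ≈ 278 m³/d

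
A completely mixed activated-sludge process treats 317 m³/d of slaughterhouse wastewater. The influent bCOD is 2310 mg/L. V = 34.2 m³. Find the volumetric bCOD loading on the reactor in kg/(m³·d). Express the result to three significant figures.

L_v ≈ 21.4 kg bCOD/(m³·d)

Applied bCOD load per unit volume = Q·S₀/V = (317 × 2310/1000)/34.20 = 21.41 kg bCOD·m⁻³·d⁻¹.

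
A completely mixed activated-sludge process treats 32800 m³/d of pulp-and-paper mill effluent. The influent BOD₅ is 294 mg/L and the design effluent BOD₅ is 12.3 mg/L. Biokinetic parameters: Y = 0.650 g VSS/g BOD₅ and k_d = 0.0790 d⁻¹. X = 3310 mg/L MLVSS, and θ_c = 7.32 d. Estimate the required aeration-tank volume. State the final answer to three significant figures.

From the SRT design equation V = Y Q (S₀−S) θ_c / [X (1 + k_d θ_c)] = 0.650 × 32800 × (294 − 12.3) × 7.32 / [3310 × (1 + 0.0790 × 7.32)] = 4.4×10^7 / 5224 = 8415 m³.

V ≈ 8420 m³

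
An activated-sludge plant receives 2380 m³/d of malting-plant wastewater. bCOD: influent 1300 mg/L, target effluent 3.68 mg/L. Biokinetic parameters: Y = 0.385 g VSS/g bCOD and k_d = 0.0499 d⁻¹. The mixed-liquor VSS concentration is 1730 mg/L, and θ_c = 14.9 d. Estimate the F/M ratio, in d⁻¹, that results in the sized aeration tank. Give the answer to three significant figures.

F/M ≈ 0.305 d⁻¹

From the SRT design equation V = Y Q (S₀−S) θ_c / [X (1 + k_d θ_c)] = 0.385 × 2380 × (1300 − 3.68) × 14.9 / [1730 × (1 + 0.0499 × 14.9)] = 1.77×10^7 / 3016 = 5868 m³.
F/M = applied load / biomass = Q·S₀/(V·X) = 2380 × 1300 / (5868 × 1730) = 0.3048 d⁻¹.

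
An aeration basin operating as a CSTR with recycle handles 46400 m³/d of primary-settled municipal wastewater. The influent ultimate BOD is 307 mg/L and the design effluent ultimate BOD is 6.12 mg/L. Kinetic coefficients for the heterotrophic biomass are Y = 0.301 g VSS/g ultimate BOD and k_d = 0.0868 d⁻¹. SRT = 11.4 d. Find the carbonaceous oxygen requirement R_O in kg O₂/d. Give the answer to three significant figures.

Y_obs = Y / (1 + k_d θ_c) = 0.301 / (1 + 0.0868 × 11.4) = 0.301 / 1.990 = 0.1513.
Q·(S₀ − S) = 46400 × (307 − 6.12) × 10⁻³ = 13961 kg/d removed.
P_X = Y_obs·Q·(S₀ − S) = 0.1513 × 13961 = 2112 kg VSS/d.
R_O = Q·(S₀ − S) − 1.42·P_X = 13961 − 1.42 × 2112 = 10962 kg O₂/d.

R_O ≈ 11000 kg O₂/d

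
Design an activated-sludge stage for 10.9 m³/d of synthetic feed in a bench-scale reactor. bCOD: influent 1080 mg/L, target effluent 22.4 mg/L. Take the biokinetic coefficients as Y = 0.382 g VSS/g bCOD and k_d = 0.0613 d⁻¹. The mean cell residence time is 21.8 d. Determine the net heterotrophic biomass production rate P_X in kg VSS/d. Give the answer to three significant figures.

P_X ≈ 1.88 kg VSS/d

The observed yield is Y_obs = Y/(1 + k_d·θ_c) = 0.382 / (1 + 0.0613 × 21.8) = 0.382 / 2.336 = 0.1635 g VSS per g bCOD removed.
Q·(S₀ − S) = 10.9 × (1080 − 22.4) × 10⁻³ = 11.53 kg/d removed.
Biomass produced: P_X = Y_obs·Q·ΔS = 0.1635 × 11.53 ≈ 1.885 kg VSS/d.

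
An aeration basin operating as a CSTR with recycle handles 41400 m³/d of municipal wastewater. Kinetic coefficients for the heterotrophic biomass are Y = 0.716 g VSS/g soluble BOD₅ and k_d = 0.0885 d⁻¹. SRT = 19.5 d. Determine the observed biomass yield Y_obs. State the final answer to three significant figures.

Y_obs ≈ 0.263 g VSS/g soluble BOD₅

Correct the yield for decay: Y_obs = Y/(1 + k_d θ_c) = 0.716 / (1 + 0.0885 × 19.5) = 0.716 / 2.726 = 0.2627.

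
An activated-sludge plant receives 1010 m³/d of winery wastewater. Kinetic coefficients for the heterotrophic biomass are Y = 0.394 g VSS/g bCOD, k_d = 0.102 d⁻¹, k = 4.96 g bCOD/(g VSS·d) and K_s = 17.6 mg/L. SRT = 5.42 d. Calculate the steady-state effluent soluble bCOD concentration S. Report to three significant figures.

For a completely mixed reactor with recycle the Lawrence–McCarty relation gives S = K_s·(1 + k_d·θ_c) / [θ_c·(Y·k − k_d) − 1] = 17.6 × (1 + 0.102 × 5.42) / [5.42 × (0.394 × 4.96 − 0.102) − 1] = 27.33 / 9.039 = 3.024 mg/L.

S ≈ 3.02 mg/L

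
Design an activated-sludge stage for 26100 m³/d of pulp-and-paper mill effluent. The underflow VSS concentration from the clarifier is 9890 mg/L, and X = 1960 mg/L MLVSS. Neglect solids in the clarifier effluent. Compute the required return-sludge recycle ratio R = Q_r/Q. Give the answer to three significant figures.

Solids balance on the clarifier gives (1+R)X = R·X_r, so R = X/(X_r − X) = 1960 / (9890 − 1960) = 0.2472.

R ≈ 0.247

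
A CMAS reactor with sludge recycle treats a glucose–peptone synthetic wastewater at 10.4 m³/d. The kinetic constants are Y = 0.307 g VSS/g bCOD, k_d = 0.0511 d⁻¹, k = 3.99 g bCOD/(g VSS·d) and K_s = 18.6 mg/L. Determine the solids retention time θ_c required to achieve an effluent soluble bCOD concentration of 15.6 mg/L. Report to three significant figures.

From 1/θ_c = Y·k·S/(K_s + S) − k_d: Y·k·S/(K_s+S) = 0.307 × 3.99 × 15.6 / (18.6 + 15.6) = 0.5587 d⁻¹.
θ_c = 1/(μ − k_d) = 1/(0.5587 − 0.0511) = 1/0.5076 = 1.970 d.

θ_c ≈ 1.97 d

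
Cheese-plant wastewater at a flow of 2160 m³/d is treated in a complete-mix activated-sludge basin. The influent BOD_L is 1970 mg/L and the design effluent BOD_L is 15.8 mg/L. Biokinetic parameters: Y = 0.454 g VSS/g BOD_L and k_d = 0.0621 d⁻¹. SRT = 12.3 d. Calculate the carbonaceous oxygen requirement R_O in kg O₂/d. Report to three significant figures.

R_O ≈ 2680 kg O₂/d

Observed yield with endogenous decay: Y_obs = Y / (1 + k_d·θ_c) = 0.454 / (1 + 0.0621 × 12.3) = 0.454 / 1.764 = 0.2574 g VSS/g BOD_L.
Mass of BOD_L removed per day: Q(S₀ − S) = 2160 × 1954 g/m³ = 4221 kg/d.
Net sludge production P_X = 0.2574 × 4221 = 1086 kg VSS/d.
Carbonaceous O₂ demand = substrate oxidised − cell-mass equivalent = 4221 − 1.42 × 1086 = 2678 kg O₂/d.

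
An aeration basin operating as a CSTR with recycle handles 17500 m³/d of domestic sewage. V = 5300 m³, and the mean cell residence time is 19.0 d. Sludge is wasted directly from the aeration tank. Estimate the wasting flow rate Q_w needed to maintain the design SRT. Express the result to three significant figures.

Q_w ≈ 279 m³/d

With mixed-liquor wasting, θ_c = V/Q_w, so Q_w = V/θ_c = 5300/19.0 = 278.9 m³/d.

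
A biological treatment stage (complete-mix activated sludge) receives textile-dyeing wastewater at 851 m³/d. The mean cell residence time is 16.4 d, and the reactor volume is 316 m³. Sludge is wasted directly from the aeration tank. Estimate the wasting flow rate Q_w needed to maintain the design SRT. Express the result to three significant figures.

Q_w ≈ 19.3 m³/d

For wasting at MLVSS concentration, Q_w = V/θ_c = 316.0/16.4 = 19.27 m³/d.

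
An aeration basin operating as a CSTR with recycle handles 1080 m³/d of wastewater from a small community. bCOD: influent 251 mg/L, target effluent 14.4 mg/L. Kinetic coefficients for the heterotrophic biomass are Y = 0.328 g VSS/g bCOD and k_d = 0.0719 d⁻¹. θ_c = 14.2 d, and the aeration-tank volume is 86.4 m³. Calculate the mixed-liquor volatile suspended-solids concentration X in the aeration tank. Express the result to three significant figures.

X ≈ 6820 mg/L

From V·X·(1 + k_d·θ_c) = Y·Q·(S₀ − S)·θ_c: X = 0.328 × 1080 × (251 − 14.4) × 14.2 / [86.4 × (1 + 0.0719 × 14.2)] = 6816 mg/L.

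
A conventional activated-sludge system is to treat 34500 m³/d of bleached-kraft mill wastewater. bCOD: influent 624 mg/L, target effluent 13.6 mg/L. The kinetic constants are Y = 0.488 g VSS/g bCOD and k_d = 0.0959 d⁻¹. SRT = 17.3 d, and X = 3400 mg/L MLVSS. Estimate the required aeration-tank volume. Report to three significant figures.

Rearranging the biomass balance for a CMAS with decay, V = Y·Q·ΔS·θ_c / [X·(1+k_d θ_c)] = 0.488 × 34500 × (624 − 13.6) × 17.3 / [3400 × (1 + 0.0959 × 17.3)] = 1.78×10^8 / 9041 = 19665 m³.

V ≈ 19700 m³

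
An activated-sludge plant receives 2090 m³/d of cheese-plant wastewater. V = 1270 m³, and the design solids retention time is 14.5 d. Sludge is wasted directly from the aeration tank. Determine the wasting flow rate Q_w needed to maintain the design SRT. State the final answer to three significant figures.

Q_w ≈ 87.6 m³/d

With mixed-liquor wasting, θ_c = V/Q_w, so Q_w = V/θ_c = 1270/14.5 = 87.59 m³/d.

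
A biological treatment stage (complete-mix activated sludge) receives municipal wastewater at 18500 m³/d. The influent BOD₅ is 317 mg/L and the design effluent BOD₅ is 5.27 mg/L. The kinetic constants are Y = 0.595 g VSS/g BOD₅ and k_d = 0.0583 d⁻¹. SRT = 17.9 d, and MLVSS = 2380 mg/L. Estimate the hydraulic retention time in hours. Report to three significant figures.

Steady-state biomass mass balance: V·X·(1 + k_d·θ_c) = Y·Q·(S₀ − S)·θ_c, so V = 0.595 × 18500 × (317 − 5.27) × 17.9 / [2380 × (1 + 0.0583 × 17.9)] = 6.14×10^7 / 4864 = 12629 m³.
τ = V/Q = 12629/18500 = 0.6826 d, or 16.38 h.

τ ≈ 16.4 h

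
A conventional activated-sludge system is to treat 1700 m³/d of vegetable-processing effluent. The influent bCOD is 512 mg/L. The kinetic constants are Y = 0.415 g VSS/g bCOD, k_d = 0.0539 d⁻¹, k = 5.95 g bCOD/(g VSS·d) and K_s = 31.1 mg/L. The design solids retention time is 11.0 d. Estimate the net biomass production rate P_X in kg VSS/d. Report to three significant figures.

P_X ≈ 226 kg VSS/d

From the Monod/SRT balance for a CMAS, S = K_s·(1+k_d θ_c)/[θ_c·(Y k − k_d) − 1] = 31.1 × (1 + 0.0539 × 11.0) / [11.0 × (0.415 × 5.95 − 0.0539) − 1] = 49.54 / 25.57 = 1.937 mg/L.
Correct the yield for decay: Y_obs = Y/(1 + k_d θ_c) = 0.415 / (1 + 0.0539 × 11.0) = 0.415 / 1.593 = 0.2605.
ΔS = 512 − 1.94 = 510.1 mg/L, so the substrate removal rate is 1700 × 510.1/1000 = 867.1 kg bCOD/d.
Net biomass production P_X = Y_obs × Q·(S₀ − S) = 0.2605 × 867.1 = 225.9 kg VSS/d.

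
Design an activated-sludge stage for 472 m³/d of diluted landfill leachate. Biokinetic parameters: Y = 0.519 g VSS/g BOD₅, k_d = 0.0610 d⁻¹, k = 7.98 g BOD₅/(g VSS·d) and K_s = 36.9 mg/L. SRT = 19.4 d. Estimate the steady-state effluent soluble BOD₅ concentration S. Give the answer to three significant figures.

Effluent substrate depends only on kinetics and SRT: S = K_s(1 + k_d θ_c) / [θ_c(Yk − k_d) − 1] = 36.9 × (1 + 0.0610 × 19.4) / [19.4 × (0.519 × 7.98 − 0.0610) − 1] = 80.57 / 78.16 = 1.031 mg/L.

S ≈ 1.03 mg/L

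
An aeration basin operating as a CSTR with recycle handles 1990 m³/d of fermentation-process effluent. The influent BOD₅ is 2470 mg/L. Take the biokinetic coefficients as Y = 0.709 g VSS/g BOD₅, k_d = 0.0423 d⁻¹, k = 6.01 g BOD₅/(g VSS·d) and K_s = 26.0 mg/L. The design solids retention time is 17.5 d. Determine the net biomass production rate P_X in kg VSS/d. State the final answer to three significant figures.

For a completely mixed reactor with recycle the Lawrence–McCarty relation gives S = K_s·(1 + k_d·θ_c) / [θ_c·(Y·k − k_d) − 1] = 26.0 × (1 + 0.0423 × 17.5) / [17.5 × (0.709 × 6.01 − 0.0423) − 1] = 45.25 / 72.83 = 0.6213 mg/L.
Correct the yield for decay: Y_obs = Y/(1 + k_d θ_c) = 0.709 / (1 + 0.0423 × 17.5) = 0.709 / 1.740 = 0.4074.
Mass of BOD₅ removed per day: Q(S₀ − S) = 1990 × 2469 g/m³ = 4914 kg/d.
Net biomass production P_X = Y_obs × Q·(S₀ − S) = 0.4074 × 4914 = 2002 kg VSS/d.

P_X ≈ 2000 kg VSS/d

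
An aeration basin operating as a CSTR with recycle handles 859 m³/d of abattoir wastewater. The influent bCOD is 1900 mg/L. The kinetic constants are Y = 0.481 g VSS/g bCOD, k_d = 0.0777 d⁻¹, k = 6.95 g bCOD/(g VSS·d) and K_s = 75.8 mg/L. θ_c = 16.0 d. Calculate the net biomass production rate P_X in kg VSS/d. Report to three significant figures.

For a completely mixed reactor with recycle the Lawrence–McCarty relation gives S = K_s·(1 + k_d·θ_c) / [θ_c·(Y·k − k_d) − 1] = 75.8 × (1 + 0.0777 × 16.0) / [16.0 × (0.481 × 6.95 − 0.0777) − 1] = 170.0 / 51.24 = 3.318 mg/L.
Correct the yield for decay: Y_obs = Y/(1 + k_d θ_c) = 0.481 / (1 + 0.0777 × 16.0) = 0.481 / 2.243 = 0.2144.
Substrate removed = Q·(S₀ − S) = 859 m³/d × (1900 − 3.32) g/m³ = 1.63×10^6 g/d = 1629 kg/d.
Net biomass production P_X = Y_obs × Q·(S₀ − S) = 0.2144 × 1629 = 349.4 kg VSS/d.

P_X ≈ 349 kg VSS/d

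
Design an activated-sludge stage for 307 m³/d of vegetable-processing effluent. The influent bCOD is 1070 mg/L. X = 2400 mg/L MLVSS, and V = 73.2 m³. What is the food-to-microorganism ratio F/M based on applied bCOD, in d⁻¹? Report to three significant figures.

F/M = applied load / biomass = Q·S₀/(V·X) = 307 × 1070 / (73.20 × 2400) = 1.870 d⁻¹.

F/M ≈ 1.87 d⁻¹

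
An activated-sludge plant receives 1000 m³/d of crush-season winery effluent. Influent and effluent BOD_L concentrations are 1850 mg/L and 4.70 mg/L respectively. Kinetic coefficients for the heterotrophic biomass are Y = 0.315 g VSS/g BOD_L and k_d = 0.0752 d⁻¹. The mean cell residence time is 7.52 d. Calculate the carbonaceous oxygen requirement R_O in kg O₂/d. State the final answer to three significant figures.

Observed yield with endogenous decay: Y_obs = Y / (1 + k_d·θ_c) = 0.315 / (1 + 0.0752 × 7.52) = 0.315 / 1.566 = 0.2012 g VSS/g BOD_L.
Q·(S₀ − S) = 1000 × (1850 − 4.70) × 10⁻³ = 1845 kg/d removed.
Net sludge production P_X = 0.2012 × 1845 = 371.3 kg VSS/d.
R_O = Q·ΔS − 1.42 P_X = 1845 − 527.2 = 1318 kg O₂/d.

R_O ≈ 1320 kg O₂/d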